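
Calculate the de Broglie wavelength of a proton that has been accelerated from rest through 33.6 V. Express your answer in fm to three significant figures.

λ = 4940 fm

KE = eV = 1.602 × 10⁻¹⁹ × 33.60 = 5.383 × 10⁻¹⁸ J.
p = √(2mKE) = √(2 × 1.673 × 10⁻²⁷ × 5.383 × 10⁻¹⁸) = 1.342 × 10⁻²² kg·m/s.
λ = h/p = 6.626 × 10⁻³⁴ / 1.342 × 10⁻²² = 4.94 × 10⁻¹² m = 4940 fm.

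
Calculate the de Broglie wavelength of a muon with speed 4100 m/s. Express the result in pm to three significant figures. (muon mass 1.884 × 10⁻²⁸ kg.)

λ = 858 pm

p = mv = 1.884 × 10⁻²⁸ × 4100 = 7.724 × 10⁻²⁵ kg·m/s.
λ = h/p = 6.626 × 10⁻³⁴ / 7.724 × 10⁻²⁵ = 8.58 × 10⁻¹⁰ m = 858 pm.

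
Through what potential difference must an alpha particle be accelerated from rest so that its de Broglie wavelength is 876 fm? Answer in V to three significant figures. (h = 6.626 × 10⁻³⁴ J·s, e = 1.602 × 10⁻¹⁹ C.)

V = 134 V

p = h/λ = 6.626 × 10⁻³⁴ / 8.760 × 10⁻¹³ = 7.564 × 10⁻²² kg·m/s.
KE = p²/(2m) = 4.305 × 10⁻¹⁷ J.
V = KE/2e = 4.305 × 10⁻¹⁷ / (2 × 1.602 × 10⁻¹⁹) = 134 V.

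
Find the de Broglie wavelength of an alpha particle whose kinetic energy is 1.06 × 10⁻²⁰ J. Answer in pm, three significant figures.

λ = 55.8 pm

p = √(2mKE) = √(2 × 6.645 × 10⁻²⁷ × 1.060 × 10⁻²⁰) = 1.187 × 10⁻²³ kg·m/s.
λ = h/p = 6.626 × 10⁻³⁴ / 1.187 × 10⁻²³ = 5.58 × 10⁻¹¹ m = 55.8 pm.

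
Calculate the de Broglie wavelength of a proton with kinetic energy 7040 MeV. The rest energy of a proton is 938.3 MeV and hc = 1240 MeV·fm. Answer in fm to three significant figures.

Total energy E = KE + m₀c² = 7040 + 938.3 = 7978.3 MeV.
(pc)² = E² − (m₀c²)² = (7978.3)² − (938.3)² = 6.277 × 10⁷ MeV², so pc = 7923 MeV.
λ = hc/(pc) = 1240 MeV·fm / 7923 MeV = 0.157 fm.

λ = 0.157 fm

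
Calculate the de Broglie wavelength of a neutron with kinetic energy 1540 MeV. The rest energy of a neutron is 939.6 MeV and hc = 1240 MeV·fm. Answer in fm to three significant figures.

λ = 0.540 fm

Total energy E = KE + m₀c² = 1540 + 939.6 = 2479.6 MeV.
(pc)² = E² − (m₀c²)² = (2479.6)² − (939.6)² = 5.266 × 10⁶ MeV², so pc = 2295 MeV.
λ = hc/(pc) = 1240 MeV·fm / 2295 MeV = 0.540 fm.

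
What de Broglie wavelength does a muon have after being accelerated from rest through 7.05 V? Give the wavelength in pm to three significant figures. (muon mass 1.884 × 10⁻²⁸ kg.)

KE = eV = 1.602 × 10⁻¹⁹ × 7.050 = 1.129 × 10⁻¹⁸ J.
p = √(2mKE) = √(2 × 1.884 × 10⁻²⁸ × 1.129 × 10⁻¹⁸) = 2.063 × 10⁻²³ kg·m/s.
λ = h/p = 6.626 × 10⁻³⁴ / 2.063 × 10⁻²³ = 3.21 × 10⁻¹¹ m = 32.1 pm.

λ = 32.1 pm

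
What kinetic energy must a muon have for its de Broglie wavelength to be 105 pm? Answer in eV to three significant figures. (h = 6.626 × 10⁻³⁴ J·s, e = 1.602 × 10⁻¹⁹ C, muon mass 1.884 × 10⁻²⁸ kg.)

KE = 0.660 eV

p = h/λ = 6.626 × 10⁻³⁴ / 1.050 × 10⁻¹⁰ = 6.310 × 10⁻²⁴ kg·m/s.
KE = p²/(2m) = (6.310 × 10⁻²⁴)² / (2 × 1.884 × 10⁻²⁸) = 1.057 × 10⁻¹⁹ J = 0.660 eV.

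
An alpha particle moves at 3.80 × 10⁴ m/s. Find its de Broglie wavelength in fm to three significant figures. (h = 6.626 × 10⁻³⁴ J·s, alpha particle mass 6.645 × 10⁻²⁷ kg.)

λ = 2620 fm

p = mv = 6.645 × 10⁻²⁷ × 3.80 × 10⁴ = 2.525 × 10⁻²² kg·m/s.
λ = h/p = 6.626 × 10⁻³⁴ / 2.525 × 10⁻²² = 2.62 × 10⁻¹² m = 2620 fm.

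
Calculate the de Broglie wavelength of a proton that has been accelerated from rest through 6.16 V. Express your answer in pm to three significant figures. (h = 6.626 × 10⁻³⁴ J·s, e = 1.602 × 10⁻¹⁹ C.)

KE = eV = 1.602 × 10⁻¹⁹ × 6.160 = 9.868 × 10⁻¹⁹ J.
p = √(2mKE) = √(2 × 1.673 × 10⁻²⁷ × 9.868 × 10⁻¹⁹) = 5.746 × 10⁻²³ kg·m/s.
λ = h/p = 6.626 × 10⁻³⁴ / 5.746 × 10⁻²³ = 1.15 × 10⁻¹¹ m = 11.5 pm.

λ = 11.5 pm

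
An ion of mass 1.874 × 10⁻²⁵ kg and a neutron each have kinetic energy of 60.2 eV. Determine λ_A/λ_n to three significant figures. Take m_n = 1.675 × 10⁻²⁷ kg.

λ_A/λ_n = 0.0945

At fixed KE, p = √(2mKE) so λ = h/p ∝ 1/√m.
λ_A/λ_n = √(m_n/m_A) = √(1.675 × 10⁻²⁷/1.874 × 10⁻²⁵) = √(8.938 × 10⁻³) = 0.0945.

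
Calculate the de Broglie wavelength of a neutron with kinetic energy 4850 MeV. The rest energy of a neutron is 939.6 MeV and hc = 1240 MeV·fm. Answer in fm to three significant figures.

Total energy E = KE + m₀c² = 4850 + 939.6 = 5789.6 MeV.
(pc)² = E² − (m₀c²)² = (5789.6)² − (939.6)² = 3.264 × 10⁷ MeV², so pc = 5713 MeV.
λ = hc/(pc) = 1240 MeV·fm / 5713 MeV = 0.217 fm.

λ = 0.217 fm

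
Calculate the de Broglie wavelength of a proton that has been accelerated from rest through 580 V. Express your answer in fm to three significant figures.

KE = eV = 1.602 × 10⁻¹⁹ × 580.0 = 9.292 × 10⁻¹⁷ J.
p = √(2mKE) = √(2 × 1.673 × 10⁻²⁷ × 9.292 × 10⁻¹⁷) = 5.576 × 10⁻²² kg·m/s.
λ = h/p = 6.626 × 10⁻³⁴ / 5.576 × 10⁻²² = 1.19 × 10⁻¹² m = 1190 fm.

λ = 1190 fm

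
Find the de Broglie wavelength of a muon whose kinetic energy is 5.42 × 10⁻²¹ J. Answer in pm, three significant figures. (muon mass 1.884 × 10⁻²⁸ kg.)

p = √(2mKE) = √(2 × 1.884 × 10⁻²⁸ × 5.420 × 10⁻²¹) = 1.429 × 10⁻²⁴ kg·m/s.
λ = h/p = 6.626 × 10⁻³⁴ / 1.429 × 10⁻²⁴ = 4.64 × 10⁻¹⁰ m = 464 pm.

λ = 464 pm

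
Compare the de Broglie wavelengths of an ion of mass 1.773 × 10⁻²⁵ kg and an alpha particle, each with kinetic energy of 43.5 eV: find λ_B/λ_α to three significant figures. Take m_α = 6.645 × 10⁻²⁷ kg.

λ_B/λ_α = 0.194

At fixed KE, p = √(2mKE) so λ = h/p ∝ 1/√m.
λ_B/λ_α = √(m_α/m_B) = √(6.645 × 10⁻²⁷/1.773 × 10⁻²⁵) = √(0.03748) = 0.194.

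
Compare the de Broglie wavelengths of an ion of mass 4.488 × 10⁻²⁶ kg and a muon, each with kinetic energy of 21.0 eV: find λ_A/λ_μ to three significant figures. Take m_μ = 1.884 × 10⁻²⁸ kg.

At fixed KE, p = √(2mKE) so λ = h/p ∝ 1/√m.
λ_A/λ_μ = √(m_μ/m_A) = √(1.884 × 10⁻²⁸/4.488 × 10⁻²⁶) = √(4.198 × 10⁻³) = 0.0648.

λ_A/λ_μ = 0.0648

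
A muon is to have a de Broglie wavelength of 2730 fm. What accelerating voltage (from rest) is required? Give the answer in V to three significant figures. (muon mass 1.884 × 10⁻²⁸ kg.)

p = h/λ = 6.626 × 10⁻³⁴ / 2.730 × 10⁻¹² = 2.427 × 10⁻²² kg·m/s.
KE = p²/(2m) = 1.563 × 10⁻¹⁶ J.
V = KE/e = 1.563 × 10⁻¹⁶ / (1.602 × 10⁻¹⁹) = 976 V.

V = 976 V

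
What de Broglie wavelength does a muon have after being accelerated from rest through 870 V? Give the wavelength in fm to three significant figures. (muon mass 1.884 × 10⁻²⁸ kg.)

λ = 2890 fm

KE = eV = 1.602 × 10⁻¹⁹ × 870.0 = 1.394 × 10⁻¹⁶ J.
p = √(2mKE) = √(2 × 1.884 × 10⁻²⁸ × 1.394 × 10⁻¹⁶) = 2.292 × 10⁻²² kg·m/s.
λ = h/p = 6.626 × 10⁻³⁴ / 2.292 × 10⁻²² = 2.89 × 10⁻¹² m = 2890 fm.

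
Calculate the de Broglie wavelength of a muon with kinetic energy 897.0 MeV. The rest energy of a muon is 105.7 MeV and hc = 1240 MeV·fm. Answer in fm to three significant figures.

λ = 1.24 fm

Total energy E = KE + m₀c² = 897.0 + 105.7 = 1002.7 MeV.
(pc)² = E² − (m₀c²)² = (1002.7)² − (105.7)² = 9.942 × 10⁵ MeV², so pc = 997.1 MeV.
λ = hc/(pc) = 1240 MeV·fm / 997.1 MeV = 1.24 fm.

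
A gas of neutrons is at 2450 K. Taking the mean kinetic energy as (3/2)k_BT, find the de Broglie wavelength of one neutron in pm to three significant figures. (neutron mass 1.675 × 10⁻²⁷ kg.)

λ = 50.8 pm

KE = (3/2)k_BT = 1.5 × 1.381 × 10⁻²³ × 2450 = 5.075 × 10⁻²⁰ J.
p = √(2mKE) = √(2 × 1.675 × 10⁻²⁷ × 5.075 × 10⁻²⁰) = 1.304 × 10⁻²³ kg·m/s.
λ = h/p = 5.08 × 10⁻¹¹ m = 50.8 pm.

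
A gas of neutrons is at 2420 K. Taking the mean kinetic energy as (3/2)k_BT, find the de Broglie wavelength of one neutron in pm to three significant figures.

KE = (3/2)k_BT = 1.5 × 1.381 × 10⁻²³ × 2420 = 5.013 × 10⁻²⁰ J.
p = √(2mKE) = √(2 × 1.675 × 10⁻²⁷ × 5.013 × 10⁻²⁰) = 1.296 × 10⁻²³ kg·m/s.
λ = h/p = 5.11 × 10⁻¹¹ m = 51.1 pm.

λ = 51.1 pm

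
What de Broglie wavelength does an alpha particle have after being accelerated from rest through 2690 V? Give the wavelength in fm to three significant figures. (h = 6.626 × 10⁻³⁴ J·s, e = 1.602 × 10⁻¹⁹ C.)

KE = 2eV = 2 × 1.602 × 10⁻¹⁹ × 2690 = 8.619 × 10⁻¹⁶ J.
p = √(2mKE) = √(2 × 6.645 × 10⁻²⁷ × 8.619 × 10⁻¹⁶) = 3.384 × 10⁻²¹ kg·m/s.
λ = h/p = 6.626 × 10⁻³⁴ / 3.384 × 10⁻²¹ = 1.96 × 10⁻¹³ m = 196 fm.

λ = 196 fm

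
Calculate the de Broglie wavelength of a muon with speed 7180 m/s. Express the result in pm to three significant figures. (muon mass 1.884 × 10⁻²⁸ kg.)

p = mv = 1.884 × 10⁻²⁸ × 7180 = 1.353 × 10⁻²⁴ kg·m/s.
λ = h/p = 6.626 × 10⁻³⁴ / 1.353 × 10⁻²⁴ = 4.90 × 10⁻¹⁰ m = 490 pm.

λ = 490 pm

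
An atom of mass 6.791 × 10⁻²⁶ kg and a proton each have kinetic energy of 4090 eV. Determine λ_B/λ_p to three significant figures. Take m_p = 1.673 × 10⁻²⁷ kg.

At fixed KE, p = √(2mKE) so λ = h/p ∝ 1/√m.
λ_B/λ_p = √(m_p/m_B) = √(1.673 × 10⁻²⁷/6.791 × 10⁻²⁶) = √(0.02464) = 0.157.

λ_B/λ_p = 0.157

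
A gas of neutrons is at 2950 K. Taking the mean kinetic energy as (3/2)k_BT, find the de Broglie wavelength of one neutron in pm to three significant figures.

KE = (3/2)k_BT = 1.5 × 1.381 × 10⁻²³ × 2950 = 6.111 × 10⁻²⁰ J.
p = √(2mKE) = √(2 × 1.675 × 10⁻²⁷ × 6.111 × 10⁻²⁰) = 1.431 × 10⁻²³ kg·m/s.
λ = h/p = 4.63 × 10⁻¹¹ m = 46.3 pm.

λ = 46.3 pm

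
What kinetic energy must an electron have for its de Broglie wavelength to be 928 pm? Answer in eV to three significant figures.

p = h/λ = 6.626 × 10⁻³⁴ / 9.280 × 10⁻¹⁰ = 7.140 × 10⁻²⁵ kg·m/s.
KE = p²/(2m) = (7.140 × 10⁻²⁵)² / (2 × 9.109 × 10⁻³¹) = 2.798 × 10⁻¹⁹ J = 1.75 eV.

KE = 1.75 eV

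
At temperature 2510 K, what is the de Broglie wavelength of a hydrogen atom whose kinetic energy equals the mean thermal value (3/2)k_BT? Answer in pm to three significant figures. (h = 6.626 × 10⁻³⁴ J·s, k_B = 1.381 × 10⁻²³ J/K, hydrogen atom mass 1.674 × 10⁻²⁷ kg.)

λ = 50.2 pm

KE = (3/2)k_BT = 1.5 × 1.381 × 10⁻²³ × 2510 = 5.199 × 10⁻²⁰ J.
p = √(2mKE) = √(2 × 1.674 × 10⁻²⁷ × 5.199 × 10⁻²⁰) = 1.319 × 10⁻²³ kg·m/s.
λ = h/p = 5.02 × 10⁻¹¹ m = 50.2 pm.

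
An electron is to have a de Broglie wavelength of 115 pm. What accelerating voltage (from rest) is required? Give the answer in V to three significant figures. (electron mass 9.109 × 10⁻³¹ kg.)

V = 114 V

p = h/λ = 6.626 × 10⁻³⁴ / 1.150 × 10⁻¹⁰ = 5.762 × 10⁻²⁴ kg·m/s.
KE = p²/(2m) = 1.822 × 10⁻¹⁷ J.
V = KE/e = 1.822 × 10⁻¹⁷ / (1.602 × 10⁻¹⁹) = 114 V.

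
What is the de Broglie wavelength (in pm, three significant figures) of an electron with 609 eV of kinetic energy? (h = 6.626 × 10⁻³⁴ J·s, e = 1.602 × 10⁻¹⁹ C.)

λ = 49.7 pm

KE = 609 eV = 9.756 × 10⁻¹⁷ J.
p = √(2mKE) = √(2 × 9.109 × 10⁻³¹ × 9.756 × 10⁻¹⁷) = 1.333 × 10⁻²³ kg·m/s.
λ = h/p = 6.626 × 10⁻³⁴ / 1.333 × 10⁻²³ = 4.97 × 10⁻¹¹ m = 49.7 pm.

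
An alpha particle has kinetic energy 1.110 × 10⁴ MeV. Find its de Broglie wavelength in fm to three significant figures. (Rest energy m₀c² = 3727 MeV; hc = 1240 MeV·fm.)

λ = 0.0864 fm

Total energy E = KE + m₀c² = 1.110 × 10⁴ + 3727 = 14827 MeV.
(pc)² = E² − (m₀c²)² = (14827)² − (3727)² = 2.059 × 10⁸ MeV², so pc = 1.435 × 10⁴ MeV.
λ = hc/(pc) = 1240 MeV·fm / 1.435 × 10⁴ MeV = 0.0864 fm.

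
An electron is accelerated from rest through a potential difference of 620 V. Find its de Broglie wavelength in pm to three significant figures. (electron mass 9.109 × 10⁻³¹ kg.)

KE = eV = 1.602 × 10⁻¹⁹ × 620.0 = 9.932 × 10⁻¹⁷ J.
p = √(2mKE) = √(2 × 9.109 × 10⁻³¹ × 9.932 × 10⁻¹⁷) = 1.345 × 10⁻²³ kg·m/s.
λ = h/p = 6.626 × 10⁻³⁴ / 1.345 × 10⁻²³ = 4.93 × 10⁻¹¹ m = 49.3 pm.

λ = 49.3 pm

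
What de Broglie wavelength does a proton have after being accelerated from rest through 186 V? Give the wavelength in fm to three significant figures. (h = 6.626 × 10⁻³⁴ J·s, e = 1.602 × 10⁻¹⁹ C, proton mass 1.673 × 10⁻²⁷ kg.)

KE = eV = 1.602 × 10⁻¹⁹ × 186.0 = 2.980 × 10⁻¹⁷ J.
p = √(2mKE) = √(2 × 1.673 × 10⁻²⁷ × 2.980 × 10⁻¹⁷) = 3.158 × 10⁻²² kg·m/s.
λ = h/p = 6.626 × 10⁻³⁴ / 3.158 × 10⁻²² = 2.10 × 10⁻¹² m = 2100 fm.

λ = 2100 fm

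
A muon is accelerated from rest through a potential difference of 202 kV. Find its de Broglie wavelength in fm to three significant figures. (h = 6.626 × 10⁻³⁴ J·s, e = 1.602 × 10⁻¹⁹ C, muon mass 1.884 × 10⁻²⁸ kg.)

λ = 190 fm

KE = eV = 1.602 × 10⁻¹⁹ × 2.020 × 10⁵ = 3.236 × 10⁻¹⁴ J.
p = √(2mKE) = √(2 × 1.884 × 10⁻²⁸ × 3.236 × 10⁻¹⁴) = 3.492 × 10⁻²¹ kg·m/s.
λ = h/p = 6.626 × 10⁻³⁴ / 3.492 × 10⁻²¹ = 1.90 × 10⁻¹³ m = 190 fm.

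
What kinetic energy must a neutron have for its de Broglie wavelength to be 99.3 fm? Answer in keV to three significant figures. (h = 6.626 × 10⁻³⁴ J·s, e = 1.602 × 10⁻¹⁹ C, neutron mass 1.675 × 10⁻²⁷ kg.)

KE = 83.0 keV

p = h/λ = 6.626 × 10⁻³⁴ / 9.930 × 10⁻¹⁴ = 6.673 × 10⁻²¹ kg·m/s.
KE = p²/(2m) = (6.673 × 10⁻²¹)² / (2 × 1.675 × 10⁻²⁷) = 1.329 × 10⁻¹⁴ J = 83.0 keV.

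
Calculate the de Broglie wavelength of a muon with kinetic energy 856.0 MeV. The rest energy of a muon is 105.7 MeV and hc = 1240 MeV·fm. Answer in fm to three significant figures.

Total energy E = KE + m₀c² = 856.0 + 105.7 = 961.7 MeV.
(pc)² = E² − (m₀c²)² = (961.7)² − (105.7)² = 9.137 × 10⁵ MeV², so pc = 955.9 MeV.
λ = hc/(pc) = 1240 MeV·fm / 955.9 MeV = 1.30 fm.

λ = 1.30 fm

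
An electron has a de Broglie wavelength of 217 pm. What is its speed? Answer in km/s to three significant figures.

v = 3350 km/s

p = h/λ = 6.626 × 10⁻³⁴ / 2.170 × 10⁻¹⁰ = 3.053 × 10⁻²⁴ kg·m/s.
v = p/m = 3.053 × 10⁻²⁴ / 9.109 × 10⁻³¹ = 3.35 × 10⁶ m/s = 3350 km/s.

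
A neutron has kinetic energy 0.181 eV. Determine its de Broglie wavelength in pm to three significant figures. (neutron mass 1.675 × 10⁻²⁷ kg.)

λ = 67.2 pm

KE = 0.181 eV = 2.900 × 10⁻²⁰ J.
p = √(2mKE) = √(2 × 1.675 × 10⁻²⁷ × 2.900 × 10⁻²⁰) = 9.856 × 10⁻²⁴ kg·m/s.
λ = h/p = 6.626 × 10⁻³⁴ / 9.856 × 10⁻²⁴ = 6.72 × 10⁻¹¹ m = 67.2 pm.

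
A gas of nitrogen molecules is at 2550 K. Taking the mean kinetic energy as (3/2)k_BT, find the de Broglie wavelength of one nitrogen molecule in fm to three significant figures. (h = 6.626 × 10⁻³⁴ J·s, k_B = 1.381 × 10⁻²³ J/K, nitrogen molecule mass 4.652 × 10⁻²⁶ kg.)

λ = 9450 fm

KE = (3/2)k_BT = 1.5 × 1.381 × 10⁻²³ × 2550 = 5.282 × 10⁻²⁰ J.
p = √(2mKE) = √(2 × 4.652 × 10⁻²⁶ × 5.282 × 10⁻²⁰) = 7.010 × 10⁻²³ kg·m/s.
λ = h/p = 9.45 × 10⁻¹² m = 9450 fm.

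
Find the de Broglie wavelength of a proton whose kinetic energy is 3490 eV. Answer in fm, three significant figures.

λ = 484 fm

KE = 3490 eV = 5.591 × 10⁻¹⁶ J.
p = √(2mKE) = √(2 × 1.673 × 10⁻²⁷ × 5.591 × 10⁻¹⁶) = 1.368 × 10⁻²¹ kg·m/s.
λ = h/p = 6.626 × 10⁻³⁴ / 1.368 × 10⁻²¹ = 4.84 × 10⁻¹³ m = 484 fm.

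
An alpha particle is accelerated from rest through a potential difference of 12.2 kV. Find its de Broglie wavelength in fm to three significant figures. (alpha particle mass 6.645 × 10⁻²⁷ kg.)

KE = 2eV = 2 × 1.602 × 10⁻¹⁹ × 1.220 × 10⁴ = 3.909 × 10⁻¹⁵ J.
p = √(2mKE) = √(2 × 6.645 × 10⁻²⁷ × 3.909 × 10⁻¹⁵) = 7.208 × 10⁻²¹ kg·m/s.
λ = h/p = 6.626 × 10⁻³⁴ / 7.208 × 10⁻²¹ = 9.19 × 10⁻¹⁴ m = 91.9 fm.

λ = 91.9 fm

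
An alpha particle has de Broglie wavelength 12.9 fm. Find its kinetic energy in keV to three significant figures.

KE = 1240 keV

p = h/λ = 6.626 × 10⁻³⁴ / 1.290 × 10⁻¹⁴ = 5.136 × 10⁻²⁰ kg·m/s.
KE = p²/(2m) = (5.136 × 10⁻²⁰)² / (2 × 6.645 × 10⁻²⁷) = 1.985 × 10⁻¹³ J = 1240 keV.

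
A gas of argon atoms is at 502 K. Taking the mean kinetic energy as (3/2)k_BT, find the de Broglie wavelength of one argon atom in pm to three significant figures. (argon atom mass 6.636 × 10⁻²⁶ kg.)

KE = (3/2)k_BT = 1.5 × 1.381 × 10⁻²³ × 502 = 1.040 × 10⁻²⁰ J.
p = √(2mKE) = √(2 × 6.636 × 10⁻²⁶ × 1.040 × 10⁻²⁰) = 3.715 × 10⁻²³ kg·m/s.
λ = h/p = 1.78 × 10⁻¹¹ m = 17.8 pm.

λ = 17.8 pm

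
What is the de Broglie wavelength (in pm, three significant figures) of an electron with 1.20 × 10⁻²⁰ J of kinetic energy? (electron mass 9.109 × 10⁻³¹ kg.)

λ = 4480 pm

p = √(2mKE) = √(2 × 9.109 × 10⁻³¹ × 1.200 × 10⁻²⁰) = 1.479 × 10⁻²⁵ kg·m/s.
λ = h/p = 6.626 × 10⁻³⁴ / 1.479 × 10⁻²⁵ = 4.48 × 10⁻⁹ m = 4480 pm.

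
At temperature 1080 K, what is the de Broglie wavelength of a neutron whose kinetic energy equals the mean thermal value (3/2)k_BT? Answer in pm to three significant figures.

λ = 76.5 pm

KE = (3/2)k_BT = 1.5 × 1.381 × 10⁻²³ × 1080 = 2.237 × 10⁻²⁰ J.
p = √(2mKE) = √(2 × 1.675 × 10⁻²⁷ × 2.237 × 10⁻²⁰) = 8.657 × 10⁻²⁴ kg·m/s.
λ = h/p = 7.65 × 10⁻¹¹ m = 76.5 pm.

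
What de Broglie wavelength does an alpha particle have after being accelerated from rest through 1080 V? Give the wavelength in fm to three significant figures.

λ = 309 fm

KE = 2eV = 2 × 1.602 × 10⁻¹⁹ × 1080 = 3.460 × 10⁻¹⁶ J.
p = √(2mKE) = √(2 × 6.645 × 10⁻²⁷ × 3.460 × 10⁻¹⁶) = 2.144 × 10⁻²¹ kg·m/s.
λ = h/p = 6.626 × 10⁻³⁴ / 2.144 × 10⁻²¹ = 3.09 × 10⁻¹³ m = 309 fm.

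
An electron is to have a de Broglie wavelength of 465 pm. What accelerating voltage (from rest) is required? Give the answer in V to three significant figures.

p = h/λ = 6.626 × 10⁻³⁴ / 4.650 × 10⁻¹⁰ = 1.425 × 10⁻²⁴ kg·m/s.
KE = p²/(2m) = 1.115 × 10⁻¹⁸ J.
V = KE/e = 1.115 × 10⁻¹⁸ / (1.602 × 10⁻¹⁹) = 6.96 V.

V = 6.96 V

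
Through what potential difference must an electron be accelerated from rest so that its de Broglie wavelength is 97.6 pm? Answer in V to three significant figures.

p = h/λ = 6.626 × 10⁻³⁴ / 9.760 × 10⁻¹¹ = 6.789 × 10⁻²⁴ kg·m/s.
KE = p²/(2m) = 2.530 × 10⁻¹⁷ J.
V = KE/e = 2.530 × 10⁻¹⁷ / (1.602 × 10⁻¹⁹) = 158 V.

V = 158 V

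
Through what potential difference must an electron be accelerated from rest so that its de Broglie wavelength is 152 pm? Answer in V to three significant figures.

p = h/λ = 6.626 × 10⁻³⁴ / 1.520 × 10⁻¹⁰ = 4.359 × 10⁻²⁴ kg·m/s.
KE = p²/(2m) = 1.043 × 10⁻¹⁷ J.
V = KE/e = 1.043 × 10⁻¹⁷ / (1.602 × 10⁻¹⁹) = 65.1 V.

V = 65.1 V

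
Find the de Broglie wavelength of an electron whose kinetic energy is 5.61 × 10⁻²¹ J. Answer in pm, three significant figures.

λ = 6550 pm

p = √(2mKE) = √(2 × 9.109 × 10⁻³¹ × 5.610 × 10⁻²¹) = 1.011 × 10⁻²⁵ kg·m/s.
λ = h/p = 6.626 × 10⁻³⁴ / 1.011 × 10⁻²⁵ = 6.55 × 10⁻⁹ m = 6550 pm.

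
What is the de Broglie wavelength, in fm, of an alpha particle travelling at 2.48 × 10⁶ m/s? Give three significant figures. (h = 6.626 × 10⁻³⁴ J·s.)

λ = 40.2 fm

p = mv = 6.645 × 10⁻²⁷ × 2.48 × 10⁶ = 1.648 × 10⁻²⁰ kg·m/s.
λ = h/p = 6.626 × 10⁻³⁴ / 1.648 × 10⁻²⁰ = 4.02 × 10⁻¹⁴ m = 40.2 fm.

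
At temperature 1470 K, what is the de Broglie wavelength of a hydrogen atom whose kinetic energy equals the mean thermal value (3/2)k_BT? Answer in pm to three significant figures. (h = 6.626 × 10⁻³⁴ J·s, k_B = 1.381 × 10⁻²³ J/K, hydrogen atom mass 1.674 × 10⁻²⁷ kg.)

λ = 65.6 pm

KE = (3/2)k_BT = 1.5 × 1.381 × 10⁻²³ × 1470 = 3.045 × 10⁻²⁰ J.
p = √(2mKE) = √(2 × 1.674 × 10⁻²⁷ × 3.045 × 10⁻²⁰) = 1.010 × 10⁻²³ kg·m/s.
λ = h/p = 6.56 × 10⁻¹¹ m = 65.6 pm.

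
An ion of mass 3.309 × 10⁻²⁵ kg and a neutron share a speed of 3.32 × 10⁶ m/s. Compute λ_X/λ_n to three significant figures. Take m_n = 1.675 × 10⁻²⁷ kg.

At fixed v, p = mv so λ = h/(mv) ∝ 1/m.
λ_X/λ_n = m_n/m_X = 1.675 × 10⁻²⁷/3.309 × 10⁻²⁵ = 5.06 × 10⁻³.

λ_X/λ_n = 5.06 × 10⁻³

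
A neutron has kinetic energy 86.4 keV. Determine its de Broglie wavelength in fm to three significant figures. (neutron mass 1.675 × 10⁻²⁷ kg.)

λ = 97.3 fm

KE = 86.4 keV = 1.384 × 10⁻¹⁴ J.
p = √(2mKE) = √(2 × 1.675 × 10⁻²⁷ × 1.384 × 10⁻¹⁴) = 6.809 × 10⁻²¹ kg·m/s.
λ = h/p = 6.626 × 10⁻³⁴ / 6.809 × 10⁻²¹ = 9.73 × 10⁻¹⁴ m = 97.3 fm.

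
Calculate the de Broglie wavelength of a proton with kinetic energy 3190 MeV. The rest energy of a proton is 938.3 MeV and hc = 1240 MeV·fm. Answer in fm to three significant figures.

λ = 0.308 fm

Total energy E = KE + m₀c² = 3190 + 938.3 = 4128.3 MeV.
(pc)² = E² − (m₀c²)² = (4128.3)² − (938.3)² = 1.616 × 10⁷ MeV², so pc = 4020 MeV.
λ = hc/(pc) = 1240 MeV·fm / 4020 MeV = 0.308 fm.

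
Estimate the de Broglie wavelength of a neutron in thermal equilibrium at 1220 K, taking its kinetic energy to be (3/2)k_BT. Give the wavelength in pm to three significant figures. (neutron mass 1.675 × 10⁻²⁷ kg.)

λ = 72.0 pm

KE = (3/2)k_BT = 1.5 × 1.381 × 10⁻²³ × 1220 = 2.527 × 10⁻²⁰ J.
p = √(2mKE) = √(2 × 1.675 × 10⁻²⁷ × 2.527 × 10⁻²⁰) = 9.201 × 10⁻²⁴ kg·m/s.
λ = h/p = 7.20 × 10⁻¹¹ m = 72.0 pm.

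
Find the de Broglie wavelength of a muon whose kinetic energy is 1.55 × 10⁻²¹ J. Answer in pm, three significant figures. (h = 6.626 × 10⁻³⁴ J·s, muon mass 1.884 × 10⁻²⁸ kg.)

λ = 867 pm

p = √(2mKE) = √(2 × 1.884 × 10⁻²⁸ × 1.550 × 10⁻²¹) = 7.642 × 10⁻²⁵ kg·m/s.
λ = h/p = 6.626 × 10⁻³⁴ / 7.642 × 10⁻²⁵ = 8.67 × 10⁻¹⁰ m = 867 pm.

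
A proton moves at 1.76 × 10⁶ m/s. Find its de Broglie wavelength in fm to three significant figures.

p = mv = 1.673 × 10⁻²⁷ × 1.76 × 10⁶ = 2.944 × 10⁻²¹ kg·m/s.
λ = h/p = 6.626 × 10⁻³⁴ / 2.944 × 10⁻²¹ = 2.25 × 10⁻¹³ m = 225 fm.

λ = 225 fm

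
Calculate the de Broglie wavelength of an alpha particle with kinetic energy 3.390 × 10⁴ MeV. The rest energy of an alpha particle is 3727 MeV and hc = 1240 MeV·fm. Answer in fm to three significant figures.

λ = 0.0331 fm

Total energy E = KE + m₀c² = 3.390 × 10⁴ + 3727 = 37627 MeV.
(pc)² = E² − (m₀c²)² = (37627)² − (3727)² = 1.402 × 10⁹ MeV², so pc = 3.744 × 10⁴ MeV.
λ = hc/(pc) = 1240 MeV·fm / 3.744 × 10⁴ MeV = 0.0331 fm.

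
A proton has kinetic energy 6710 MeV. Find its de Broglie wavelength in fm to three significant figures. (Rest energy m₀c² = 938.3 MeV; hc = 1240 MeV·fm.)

λ = 0.163 fm

Total energy E = KE + m₀c² = 6710 + 938.3 = 7648.3 MeV.
(pc)² = E² − (m₀c²)² = (7648.3)² − (938.3)² = 5.762 × 10⁷ MeV², so pc = 7591 MeV.
λ = hc/(pc) = 1240 MeV·fm / 7591 MeV = 0.163 fm.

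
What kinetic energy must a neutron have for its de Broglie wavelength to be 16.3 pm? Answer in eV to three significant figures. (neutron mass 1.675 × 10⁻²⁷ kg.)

KE = 3.08 eV

p = h/λ = 6.626 × 10⁻³⁴ / 1.630 × 10⁻¹¹ = 4.065 × 10⁻²³ kg·m/s.
KE = p²/(2m) = (4.065 × 10⁻²³)² / (2 × 1.675 × 10⁻²⁷) = 4.933 × 10⁻¹⁹ J = 3.08 eV.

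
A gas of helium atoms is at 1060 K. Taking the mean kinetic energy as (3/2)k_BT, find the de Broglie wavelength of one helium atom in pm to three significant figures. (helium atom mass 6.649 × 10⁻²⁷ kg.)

KE = (3/2)k_BT = 1.5 × 1.381 × 10⁻²³ × 1060 = 2.196 × 10⁻²⁰ J.
p = √(2mKE) = √(2 × 6.649 × 10⁻²⁷ × 2.196 × 10⁻²⁰) = 1.709 × 10⁻²³ kg·m/s.
λ = h/p = 3.88 × 10⁻¹¹ m = 38.8 pm.

λ = 38.8 pm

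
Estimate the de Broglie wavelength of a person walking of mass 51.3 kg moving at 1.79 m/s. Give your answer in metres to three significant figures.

p = mv = 51.3 × 1.79 = 9.183 × 10¹ kg·m/s.
λ = h/p = 6.626 × 10⁻³⁴ / 9.183 × 10¹ = 7.22 × 10⁻³⁶ m.

λ = 7.22 × 10⁻³⁶ m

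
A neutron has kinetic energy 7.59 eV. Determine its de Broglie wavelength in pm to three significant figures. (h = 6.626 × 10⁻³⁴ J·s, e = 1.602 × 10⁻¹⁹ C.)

KE = 7.59 eV = 1.216 × 10⁻¹⁸ J.
p = √(2mKE) = √(2 × 1.675 × 10⁻²⁷ × 1.216 × 10⁻¹⁸) = 6.382 × 10⁻²³ kg·m/s.
λ = h/p = 6.626 × 10⁻³⁴ / 6.382 × 10⁻²³ = 1.04 × 10⁻¹¹ m = 10.4 pm.

λ = 10.4 pm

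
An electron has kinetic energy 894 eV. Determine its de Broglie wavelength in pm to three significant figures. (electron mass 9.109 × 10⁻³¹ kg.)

λ = 41.0 pm

KE = 894 eV = 1.432 × 10⁻¹⁶ J.
p = √(2mKE) = √(2 × 9.109 × 10⁻³¹ × 1.432 × 10⁻¹⁶) = 1.615 × 10⁻²³ kg·m/s.
λ = h/p = 6.626 × 10⁻³⁴ / 1.615 × 10⁻²³ = 4.10 × 10⁻¹¹ m = 41.0 pm.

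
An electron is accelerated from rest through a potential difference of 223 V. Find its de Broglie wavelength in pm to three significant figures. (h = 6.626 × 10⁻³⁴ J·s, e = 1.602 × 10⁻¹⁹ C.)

λ = 82.1 pm

KE = eV = 1.602 × 10⁻¹⁹ × 223.0 = 3.572 × 10⁻¹⁷ J.
p = √(2mKE) = √(2 × 9.109 × 10⁻³¹ × 3.572 × 10⁻¹⁷) = 8.067 × 10⁻²⁴ kg·m/s.
λ = h/p = 6.626 × 10⁻³⁴ / 8.067 × 10⁻²⁴ = 8.21 × 10⁻¹¹ m = 82.1 pm.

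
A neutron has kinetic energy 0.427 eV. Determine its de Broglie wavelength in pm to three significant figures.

KE = 0.427 eV = 6.841 × 10⁻²⁰ J.
p = √(2mKE) = √(2 × 1.675 × 10⁻²⁷ × 6.841 × 10⁻²⁰) = 1.514 × 10⁻²³ kg·m/s.
λ = h/p = 6.626 × 10⁻³⁴ / 1.514 × 10⁻²³ = 4.38 × 10⁻¹¹ m = 43.8 pm.

λ = 43.8 pm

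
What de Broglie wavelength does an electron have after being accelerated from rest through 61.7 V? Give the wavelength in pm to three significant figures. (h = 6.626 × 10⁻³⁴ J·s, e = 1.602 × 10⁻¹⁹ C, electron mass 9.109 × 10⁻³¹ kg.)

λ = 156 pm

KE = eV = 1.602 × 10⁻¹⁹ × 61.70 = 9.884 × 10⁻¹⁸ J.
p = √(2mKE) = √(2 × 9.109 × 10⁻³¹ × 9.884 × 10⁻¹⁸) = 4.243 × 10⁻²⁴ kg·m/s.
λ = h/p = 6.626 × 10⁻³⁴ / 4.243 × 10⁻²⁴ = 1.56 × 10⁻¹⁰ m = 156 pm.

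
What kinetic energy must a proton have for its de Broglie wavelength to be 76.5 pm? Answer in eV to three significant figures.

KE = 0.140 eV

p = h/λ = 6.626 × 10⁻³⁴ / 7.650 × 10⁻¹¹ = 8.661 × 10⁻²⁴ kg·m/s.
KE = p²/(2m) = (8.661 × 10⁻²⁴)² / (2 × 1.673 × 10⁻²⁷) = 2.242 × 10⁻²⁰ J = 0.140 eV.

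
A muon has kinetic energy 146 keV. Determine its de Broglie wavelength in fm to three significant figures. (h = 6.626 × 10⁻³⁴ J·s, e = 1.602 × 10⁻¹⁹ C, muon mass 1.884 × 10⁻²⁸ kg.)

λ = 223 fm

KE = 146 keV = 2.339 × 10⁻¹⁴ J.
p = √(2mKE) = √(2 × 1.884 × 10⁻²⁸ × 2.339 × 10⁻¹⁴) = 2.969 × 10⁻²¹ kg·m/s.
λ = h/p = 6.626 × 10⁻³⁴ / 2.969 × 10⁻²¹ = 2.23 × 10⁻¹³ m = 223 fm.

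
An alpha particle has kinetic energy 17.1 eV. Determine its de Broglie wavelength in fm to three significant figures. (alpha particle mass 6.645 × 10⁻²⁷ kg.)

λ = 3470 fm

KE = 17.1 eV = 2.739 × 10⁻¹⁸ J.
p = √(2mKE) = √(2 × 6.645 × 10⁻²⁷ × 2.739 × 10⁻¹⁸) = 1.908 × 10⁻²² kg·m/s.
λ = h/p = 6.626 × 10⁻³⁴ / 1.908 × 10⁻²² = 3.47 × 10⁻¹² m = 3470 fm.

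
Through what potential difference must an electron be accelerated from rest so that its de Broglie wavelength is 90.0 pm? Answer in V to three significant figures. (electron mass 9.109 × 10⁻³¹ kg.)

V = 186 V

p = h/λ = 6.626 × 10⁻³⁴ / 9.000 × 10⁻¹¹ = 7.362 × 10⁻²⁴ kg·m/s.
KE = p²/(2m) = 2.975 × 10⁻¹⁷ J.
V = KE/e = 2.975 × 10⁻¹⁷ / (1.602 × 10⁻¹⁹) = 186 V.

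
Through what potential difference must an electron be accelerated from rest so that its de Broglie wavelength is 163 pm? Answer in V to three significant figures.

V = 56.6 V

p = h/λ = 6.626 × 10⁻³⁴ / 1.630 × 10⁻¹⁰ = 4.065 × 10⁻²⁴ kg·m/s.
KE = p²/(2m) = 9.070 × 10⁻¹⁸ J.
V = KE/e = 9.070 × 10⁻¹⁸ / (1.602 × 10⁻¹⁹) = 56.6 V.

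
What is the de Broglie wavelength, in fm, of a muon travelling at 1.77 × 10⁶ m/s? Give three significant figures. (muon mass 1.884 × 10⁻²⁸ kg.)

p = mv = 1.884 × 10⁻²⁸ × 1.77 × 10⁶ = 3.335 × 10⁻²² kg·m/s.
λ = h/p = 6.626 × 10⁻³⁴ / 3.335 × 10⁻²² = 1.99 × 10⁻¹² m = 1990 fm.

λ = 1990 fm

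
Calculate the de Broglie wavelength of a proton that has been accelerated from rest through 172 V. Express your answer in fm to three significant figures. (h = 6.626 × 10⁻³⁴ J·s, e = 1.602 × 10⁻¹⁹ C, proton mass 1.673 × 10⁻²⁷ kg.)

KE = eV = 1.602 × 10⁻¹⁹ × 172.0 = 2.755 × 10⁻¹⁷ J.
p = √(2mKE) = √(2 × 1.673 × 10⁻²⁷ × 2.755 × 10⁻¹⁷) = 3.036 × 10⁻²² kg·m/s.
λ = h/p = 6.626 × 10⁻³⁴ / 3.036 × 10⁻²² = 2.18 × 10⁻¹² m = 2180 fm.

λ = 2180 fm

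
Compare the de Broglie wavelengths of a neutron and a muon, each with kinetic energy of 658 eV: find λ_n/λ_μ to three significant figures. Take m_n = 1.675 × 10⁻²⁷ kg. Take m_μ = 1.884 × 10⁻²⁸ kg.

At fixed KE, p = √(2mKE) so λ = h/p ∝ 1/√m.
λ_n/λ_μ = √(m_μ/m_n) = √(1.884 × 10⁻²⁸/1.675 × 10⁻²⁷) = √(0.1125) = 0.335.

λ_n/λ_μ = 0.335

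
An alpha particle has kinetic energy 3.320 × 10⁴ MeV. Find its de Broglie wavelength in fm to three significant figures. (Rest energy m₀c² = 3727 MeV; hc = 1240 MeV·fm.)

Total energy E = KE + m₀c² = 3.320 × 10⁴ + 3727 = 36927 MeV.
(pc)² = E² − (m₀c²)² = (36927)² − (3727)² = 1.350 × 10⁹ MeV², so pc = 3.674 × 10⁴ MeV.
λ = hc/(pc) = 1240 MeV·fm / 3.674 × 10⁴ MeV = 0.0338 fm.

λ = 0.0338 fm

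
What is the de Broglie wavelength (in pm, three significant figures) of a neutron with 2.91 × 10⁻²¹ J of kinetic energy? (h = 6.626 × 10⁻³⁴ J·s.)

p = √(2mKE) = √(2 × 1.675 × 10⁻²⁷ × 2.910 × 10⁻²¹) = 3.122 × 10⁻²⁴ kg·m/s.
λ = h/p = 6.626 × 10⁻³⁴ / 3.122 × 10⁻²⁴ = 2.12 × 10⁻¹⁰ m = 212 pm.

λ = 212 pm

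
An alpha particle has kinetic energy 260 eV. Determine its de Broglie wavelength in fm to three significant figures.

λ = 891 fm

KE = 260 eV = 4.165 × 10⁻¹⁷ J.
p = √(2mKE) = √(2 × 6.645 × 10⁻²⁷ × 4.165 × 10⁻¹⁷) = 7.440 × 10⁻²² kg·m/s.
λ = h/p = 6.626 × 10⁻³⁴ / 7.440 × 10⁻²² = 8.91 × 10⁻¹³ m = 891 fm.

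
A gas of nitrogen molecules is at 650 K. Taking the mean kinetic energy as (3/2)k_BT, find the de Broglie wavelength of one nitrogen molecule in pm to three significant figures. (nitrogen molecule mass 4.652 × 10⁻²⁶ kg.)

λ = 18.7 pm

KE = (3/2)k_BT = 1.5 × 1.381 × 10⁻²³ × 650 = 1.346 × 10⁻²⁰ J.
p = √(2mKE) = √(2 × 4.652 × 10⁻²⁶ × 1.346 × 10⁻²⁰) = 3.539 × 10⁻²³ kg·m/s.
λ = h/p = 1.87 × 10⁻¹¹ m = 18.7 pm.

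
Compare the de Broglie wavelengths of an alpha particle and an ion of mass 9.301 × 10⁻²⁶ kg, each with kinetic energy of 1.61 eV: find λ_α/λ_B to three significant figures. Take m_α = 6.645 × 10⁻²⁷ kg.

λ_α/λ_B = 3.74

At fixed KE, p = √(2mKE) so λ = h/p ∝ 1/√m.
λ_α/λ_B = √(m_B/m_α) = √(9.301 × 10⁻²⁶/6.645 × 10⁻²⁷) = √(14.00) = 3.74.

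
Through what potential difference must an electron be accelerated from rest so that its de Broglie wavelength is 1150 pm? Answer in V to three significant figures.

p = h/λ = 6.626 × 10⁻³⁴ / 1.150 × 10⁻⁹ = 5.762 × 10⁻²⁵ kg·m/s.
KE = p²/(2m) = 1.822 × 10⁻¹⁹ J.
V = KE/e = 1.822 × 10⁻¹⁹ / (1.602 × 10⁻¹⁹) = 1.14 V.

V = 1.14 V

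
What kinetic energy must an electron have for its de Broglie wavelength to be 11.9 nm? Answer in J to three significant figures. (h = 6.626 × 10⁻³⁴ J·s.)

p = h/λ = 6.626 × 10⁻³⁴ / 1.190 × 10⁻⁸ = 5.568 × 10⁻²⁶ kg·m/s.
KE = p²/(2m) = (5.568 × 10⁻²⁶)² / (2 × 9.109 × 10⁻³¹) = 1.702 × 10⁻²¹ J = 1.70 × 10⁻²¹ J.

KE = 1.70 × 10⁻²¹ J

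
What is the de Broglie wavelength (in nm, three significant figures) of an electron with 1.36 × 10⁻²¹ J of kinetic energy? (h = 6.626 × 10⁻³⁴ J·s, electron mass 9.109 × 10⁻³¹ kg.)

λ = 13.3 nm

p = √(2mKE) = √(2 × 9.109 × 10⁻³¹ × 1.360 × 10⁻²¹) = 4.978 × 10⁻²⁶ kg·m/s.
λ = h/p = 6.626 × 10⁻³⁴ / 4.978 × 10⁻²⁶ = 1.33 × 10⁻⁸ m = 13.3 nm.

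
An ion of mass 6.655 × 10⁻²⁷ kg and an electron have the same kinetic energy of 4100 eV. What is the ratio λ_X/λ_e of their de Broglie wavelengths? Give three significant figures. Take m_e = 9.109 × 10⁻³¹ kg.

At fixed KE, p = √(2mKE) so λ = h/p ∝ 1/√m.
λ_X/λ_e = √(m_e/m_X) = √(9.109 × 10⁻³¹/6.655 × 10⁻²⁷) = √(1.369 × 10⁻⁴) = 0.0117.

λ_X/λ_e = 0.0117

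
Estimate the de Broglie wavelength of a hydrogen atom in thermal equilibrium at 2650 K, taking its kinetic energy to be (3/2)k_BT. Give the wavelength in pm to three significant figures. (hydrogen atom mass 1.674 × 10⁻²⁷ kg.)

λ = 48.9 pm

KE = (3/2)k_BT = 1.5 × 1.381 × 10⁻²³ × 2650 = 5.489 × 10⁻²⁰ J.
p = √(2mKE) = √(2 × 1.674 × 10⁻²⁷ × 5.489 × 10⁻²⁰) = 1.356 × 10⁻²³ kg·m/s.
λ = h/p = 4.89 × 10⁻¹¹ m = 48.9 pm.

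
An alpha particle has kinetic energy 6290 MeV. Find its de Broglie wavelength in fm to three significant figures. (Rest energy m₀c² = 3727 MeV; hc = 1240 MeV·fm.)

λ = 0.133 fm

Total energy E = KE + m₀c² = 6290 + 3727 = 10017 MeV.
(pc)² = E² − (m₀c²)² = (10017)² − (3727)² = 8.645 × 10⁷ MeV², so pc = 9298 MeV.
λ = hc/(pc) = 1240 MeV·fm / 9298 MeV = 0.133 fm.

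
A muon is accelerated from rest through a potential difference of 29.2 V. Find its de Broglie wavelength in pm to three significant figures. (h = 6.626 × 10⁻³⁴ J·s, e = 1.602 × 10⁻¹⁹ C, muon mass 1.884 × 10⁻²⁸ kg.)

KE = eV = 1.602 × 10⁻¹⁹ × 29.20 = 4.678 × 10⁻¹⁸ J.
p = √(2mKE) = √(2 × 1.884 × 10⁻²⁸ × 4.678 × 10⁻¹⁸) = 4.198 × 10⁻²³ kg·m/s.
λ = h/p = 6.626 × 10⁻³⁴ / 4.198 × 10⁻²³ = 1.58 × 10⁻¹¹ m = 15.8 pm.

λ = 15.8 pm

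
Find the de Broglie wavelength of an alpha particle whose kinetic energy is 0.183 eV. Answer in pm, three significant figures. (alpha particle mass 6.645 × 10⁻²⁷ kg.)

λ = 33.6 pm

KE = 0.183 eV = 2.932 × 10⁻²⁰ J.
p = √(2mKE) = √(2 × 6.645 × 10⁻²⁷ × 2.932 × 10⁻²⁰) = 1.974 × 10⁻²³ kg·m/s.
λ = h/p = 6.626 × 10⁻³⁴ / 1.974 × 10⁻²³ = 3.36 × 10⁻¹¹ m = 33.6 pm.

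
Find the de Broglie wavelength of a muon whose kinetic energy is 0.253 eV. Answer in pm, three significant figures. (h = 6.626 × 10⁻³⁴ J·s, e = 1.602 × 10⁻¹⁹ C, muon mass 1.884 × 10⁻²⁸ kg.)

KE = 0.253 eV = 4.053 × 10⁻²⁰ J.
p = √(2mKE) = √(2 × 1.884 × 10⁻²⁸ × 4.053 × 10⁻²⁰) = 3.908 × 10⁻²⁴ kg·m/s.
λ = h/p = 6.626 × 10⁻³⁴ / 3.908 × 10⁻²⁴ = 1.70 × 10⁻¹⁰ m = 170 pm.

λ = 170 pm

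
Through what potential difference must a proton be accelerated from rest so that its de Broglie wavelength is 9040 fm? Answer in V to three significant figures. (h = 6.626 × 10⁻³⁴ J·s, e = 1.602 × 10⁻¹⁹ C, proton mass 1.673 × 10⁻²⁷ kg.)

V = 10.0 V

p = h/λ = 6.626 × 10⁻³⁴ / 9.040 × 10⁻¹² = 7.330 × 10⁻²³ kg·m/s.
KE = p²/(2m) = 1.606 × 10⁻¹⁸ J.
V = KE/e = 1.606 × 10⁻¹⁸ / (1.602 × 10⁻¹⁹) = 10.0 V.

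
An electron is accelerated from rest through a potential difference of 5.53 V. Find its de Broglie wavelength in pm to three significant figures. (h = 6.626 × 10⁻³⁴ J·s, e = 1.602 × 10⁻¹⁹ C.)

λ = 522 pm

KE = eV = 1.602 × 10⁻¹⁹ × 5.530 = 8.859 × 10⁻¹⁹ J.
p = √(2mKE) = √(2 × 9.109 × 10⁻³¹ × 8.859 × 10⁻¹⁹) = 1.270 × 10⁻²⁴ kg·m/s.
λ = h/p = 6.626 × 10⁻³⁴ / 1.270 × 10⁻²⁴ = 5.22 × 10⁻¹⁰ m = 522 pm.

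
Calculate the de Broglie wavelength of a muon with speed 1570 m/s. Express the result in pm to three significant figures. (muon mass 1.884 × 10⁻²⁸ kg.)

λ = 2240 pm

p = mv = 1.884 × 10⁻²⁸ × 1570 = 2.958 × 10⁻²⁵ kg·m/s.
λ = h/p = 6.626 × 10⁻³⁴ / 2.958 × 10⁻²⁵ = 2.24 × 10⁻⁹ m = 2240 pm.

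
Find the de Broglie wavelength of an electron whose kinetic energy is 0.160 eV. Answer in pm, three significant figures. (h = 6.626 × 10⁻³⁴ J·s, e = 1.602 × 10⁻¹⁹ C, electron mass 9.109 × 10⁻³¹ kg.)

λ = 3070 pm

KE = 0.160 eV = 2.563 × 10⁻²⁰ J.
p = √(2mKE) = √(2 × 9.109 × 10⁻³¹ × 2.563 × 10⁻²⁰) = 2.161 × 10⁻²⁵ kg·m/s.
λ = h/p = 6.626 × 10⁻³⁴ / 2.161 × 10⁻²⁵ = 3.07 × 10⁻⁹ m = 3070 pm.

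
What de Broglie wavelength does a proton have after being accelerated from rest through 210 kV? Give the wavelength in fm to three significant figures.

KE = eV = 1.602 × 10⁻¹⁹ × 2.100 × 10⁵ = 3.364 × 10⁻¹⁴ J.
p = √(2mKE) = √(2 × 1.673 × 10⁻²⁷ × 3.364 × 10⁻¹⁴) = 1.061 × 10⁻²⁰ kg·m/s.
λ = h/p = 6.626 × 10⁻³⁴ / 1.061 × 10⁻²⁰ = 6.25 × 10⁻¹⁴ m = 62.5 fm.

λ = 62.5 fm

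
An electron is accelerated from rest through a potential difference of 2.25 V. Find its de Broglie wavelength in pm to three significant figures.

λ = 818 pm

KE = eV = 1.602 × 10⁻¹⁹ × 2.250 = 3.605 × 10⁻¹⁹ J.
p = √(2mKE) = √(2 × 9.109 × 10⁻³¹ × 3.605 × 10⁻¹⁹) = 8.104 × 10⁻²⁵ kg·m/s.
λ = h/p = 6.626 × 10⁻³⁴ / 8.104 × 10⁻²⁵ = 8.18 × 10⁻¹⁰ m = 818 pm.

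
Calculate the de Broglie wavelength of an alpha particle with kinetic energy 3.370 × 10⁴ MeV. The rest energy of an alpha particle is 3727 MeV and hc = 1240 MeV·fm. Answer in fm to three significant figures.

λ = 0.0333 fm

Total energy E = KE + m₀c² = 3.370 × 10⁴ + 3727 = 37427 MeV.
(pc)² = E² − (m₀c²)² = (37427)² − (3727)² = 1.387 × 10⁹ MeV², so pc = 3.724 × 10⁴ MeV.
λ = hc/(pc) = 1240 MeV·fm / 3.724 × 10⁴ MeV = 0.0333 fm.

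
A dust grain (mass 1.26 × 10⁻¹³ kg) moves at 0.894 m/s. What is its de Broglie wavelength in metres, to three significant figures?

λ = 5.88 × 10⁻²¹ m

p = mv = 1.26 × 10⁻¹³ × 0.894 = 1.126 × 10⁻¹³ kg·m/s.
λ = h/p = 6.626 × 10⁻³⁴ / 1.126 × 10⁻¹³ = 5.88 × 10⁻²¹ m.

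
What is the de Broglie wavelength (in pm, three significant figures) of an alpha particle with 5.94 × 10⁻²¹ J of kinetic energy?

p = √(2mKE) = √(2 × 6.645 × 10⁻²⁷ × 5.940 × 10⁻²¹) = 8.885 × 10⁻²⁴ kg·m/s.
λ = h/p = 6.626 × 10⁻³⁴ / 8.885 × 10⁻²⁴ = 7.46 × 10⁻¹¹ m = 74.6 pm.

λ = 74.6 pm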